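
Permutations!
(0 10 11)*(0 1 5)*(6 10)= (0 6 10 11 1 5)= [6, 5, 2, 3, 4, 0, 10, 7, 8, 9, 11, 1]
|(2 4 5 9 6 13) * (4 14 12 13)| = 4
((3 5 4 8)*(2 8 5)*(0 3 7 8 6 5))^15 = (0 6)(2 4)(3 5)(7 8)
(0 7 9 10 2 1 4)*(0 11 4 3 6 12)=(0 7 9 10 2 1 3 6 12)(4 11)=[7, 3, 1, 6, 11, 5, 12, 9, 8, 10, 2, 4, 0]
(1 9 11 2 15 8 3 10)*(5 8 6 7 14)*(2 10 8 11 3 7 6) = [0, 9, 15, 8, 4, 11, 6, 14, 7, 3, 1, 10, 12, 13, 5, 2] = (1 9 3 8 7 14 5 11 10)(2 15)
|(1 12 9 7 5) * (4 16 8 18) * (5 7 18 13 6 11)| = |(1 12 9 18 4 16 8 13 6 11 5)| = 11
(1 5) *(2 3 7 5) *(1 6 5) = [0, 2, 3, 7, 4, 6, 5, 1] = (1 2 3 7)(5 6)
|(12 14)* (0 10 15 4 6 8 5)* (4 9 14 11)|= |(0 10 15 9 14 12 11 4 6 8 5)|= 11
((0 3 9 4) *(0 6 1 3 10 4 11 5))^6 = ((0 10 4 6 1 3 9 11 5))^6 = (0 9 6)(1 10 11)(3 4 5)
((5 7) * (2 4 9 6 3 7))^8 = (2 4 9 6 3 7 5)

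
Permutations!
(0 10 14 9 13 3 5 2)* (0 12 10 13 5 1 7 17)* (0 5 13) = (1 7 17 5 2 12 10 14 9 13 3) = [0, 7, 12, 1, 4, 2, 6, 17, 8, 13, 14, 11, 10, 3, 9, 15, 16, 5]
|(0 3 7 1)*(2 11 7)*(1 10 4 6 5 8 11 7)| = 11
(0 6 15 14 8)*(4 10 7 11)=(0 6 15 14 8)(4 10 7 11)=[6, 1, 2, 3, 10, 5, 15, 11, 0, 9, 7, 4, 12, 13, 8, 14]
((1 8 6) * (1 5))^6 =(1 6)(5 8) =((1 8 6 5))^6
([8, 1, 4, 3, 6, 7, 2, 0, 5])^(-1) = [7, 1, 6, 3, 2, 8, 4, 5, 0]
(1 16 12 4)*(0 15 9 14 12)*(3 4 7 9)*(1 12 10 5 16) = [15, 1, 2, 4, 12, 16, 6, 9, 8, 14, 5, 11, 7, 13, 10, 3, 0] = (0 15 3 4 12 7 9 14 10 5 16)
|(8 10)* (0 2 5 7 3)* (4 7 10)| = 8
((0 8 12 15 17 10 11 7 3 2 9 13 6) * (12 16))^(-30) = (0 13 2 7 10 15 16)(3 11 17 12 8 6 9)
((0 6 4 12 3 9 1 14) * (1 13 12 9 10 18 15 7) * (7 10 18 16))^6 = (0 3 1 13 16 4 15)(6 18 14 12 7 9 10)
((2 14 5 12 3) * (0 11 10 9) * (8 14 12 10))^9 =(0 8 5 9 11 14 10)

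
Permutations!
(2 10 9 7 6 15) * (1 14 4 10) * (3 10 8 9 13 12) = (1 14 4 8 9 7 6 15 2)(3 10 13 12) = [0, 14, 1, 10, 8, 5, 15, 6, 9, 7, 13, 11, 3, 12, 4, 2]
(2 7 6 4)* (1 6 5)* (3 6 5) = [0, 5, 7, 6, 2, 1, 4, 3] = (1 5)(2 7 3 6 4)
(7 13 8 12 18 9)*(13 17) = (7 17 13 8 12 18 9) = [0, 1, 2, 3, 4, 5, 6, 17, 12, 7, 10, 11, 18, 8, 14, 15, 16, 13, 9]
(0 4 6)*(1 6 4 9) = (0 9 1 6) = [9, 6, 2, 3, 4, 5, 0, 7, 8, 1]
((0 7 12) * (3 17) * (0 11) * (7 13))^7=((0 13 7 12 11)(3 17))^7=(0 7 11 13 12)(3 17)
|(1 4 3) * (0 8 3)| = |(0 8 3 1 4)| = 5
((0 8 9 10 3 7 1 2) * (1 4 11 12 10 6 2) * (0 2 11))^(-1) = (0 4 7 3 10 12 11 6 9 8)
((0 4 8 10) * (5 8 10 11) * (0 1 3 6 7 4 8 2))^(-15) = (11)(1 7)(3 4)(6 10)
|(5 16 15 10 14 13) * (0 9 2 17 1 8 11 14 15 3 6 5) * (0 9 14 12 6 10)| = 16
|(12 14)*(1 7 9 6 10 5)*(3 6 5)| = |(1 7 9 5)(3 6 10)(12 14)| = 12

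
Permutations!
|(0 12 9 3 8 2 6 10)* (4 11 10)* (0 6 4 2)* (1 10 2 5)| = 60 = |(0 12 9 3 8)(1 10 6 5)(2 4 11)|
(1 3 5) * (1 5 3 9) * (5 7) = [0, 9, 2, 3, 4, 7, 6, 5, 8, 1] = (1 9)(5 7)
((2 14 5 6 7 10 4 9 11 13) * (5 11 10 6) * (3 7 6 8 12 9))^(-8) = (14)(3 4 10 9 12 8 7)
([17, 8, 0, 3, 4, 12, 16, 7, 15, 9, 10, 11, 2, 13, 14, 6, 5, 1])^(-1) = [2, 17, 12, 3, 4, 16, 15, 7, 1, 9, 10, 11, 5, 13, 14, 8, 6, 0]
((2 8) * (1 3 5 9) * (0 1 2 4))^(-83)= (0 2 3 4 9 1 8 5)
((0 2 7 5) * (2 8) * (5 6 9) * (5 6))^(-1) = (0 5 7 2 8)(6 9)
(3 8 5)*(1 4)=[0, 4, 2, 8, 1, 3, 6, 7, 5]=(1 4)(3 8 5)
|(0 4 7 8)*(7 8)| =3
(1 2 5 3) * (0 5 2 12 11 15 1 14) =(0 5 3 14)(1 12 11 15) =[5, 12, 2, 14, 4, 3, 6, 7, 8, 9, 10, 15, 11, 13, 0, 1]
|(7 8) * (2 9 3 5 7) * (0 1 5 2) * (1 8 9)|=|(0 8)(1 5 7 9 3 2)|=6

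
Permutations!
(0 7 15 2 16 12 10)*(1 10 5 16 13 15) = (0 7 1 10)(2 13 15)(5 16 12) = [7, 10, 13, 3, 4, 16, 6, 1, 8, 9, 0, 11, 5, 15, 14, 2, 12]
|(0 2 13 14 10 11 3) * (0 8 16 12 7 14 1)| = 8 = |(0 2 13 1)(3 8 16 12 7 14 10 11)|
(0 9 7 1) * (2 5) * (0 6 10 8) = (0 9 7 1 6 10 8)(2 5) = [9, 6, 5, 3, 4, 2, 10, 1, 0, 7, 8]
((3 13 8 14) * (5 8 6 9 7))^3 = ((3 13 6 9 7 5 8 14))^3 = (3 9 8 13 7 14 6 5)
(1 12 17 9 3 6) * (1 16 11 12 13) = (1 13)(3 6 16 11 12 17 9) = [0, 13, 2, 6, 4, 5, 16, 7, 8, 3, 10, 12, 17, 1, 14, 15, 11, 9]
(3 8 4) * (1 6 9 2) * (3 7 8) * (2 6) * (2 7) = (1 7 8 4 2)(6 9) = [0, 7, 1, 3, 2, 5, 9, 8, 4, 6]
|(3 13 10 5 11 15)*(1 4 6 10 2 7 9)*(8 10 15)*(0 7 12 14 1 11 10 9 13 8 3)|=20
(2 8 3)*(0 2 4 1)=[2, 0, 8, 4, 1, 5, 6, 7, 3]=(0 2 8 3 4 1)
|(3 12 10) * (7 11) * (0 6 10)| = |(0 6 10 3 12)(7 11)| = 10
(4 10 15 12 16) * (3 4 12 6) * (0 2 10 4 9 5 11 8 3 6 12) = (0 2 10 15 12 16)(3 9 5 11 8) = [2, 1, 10, 9, 4, 11, 6, 7, 3, 5, 15, 8, 16, 13, 14, 12, 0]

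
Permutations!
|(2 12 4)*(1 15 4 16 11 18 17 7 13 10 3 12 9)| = |(1 15 4 2 9)(3 12 16 11 18 17 7 13 10)| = 45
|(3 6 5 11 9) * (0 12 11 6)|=10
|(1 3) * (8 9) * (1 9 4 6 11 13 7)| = |(1 3 9 8 4 6 11 13 7)| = 9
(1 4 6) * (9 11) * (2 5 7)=(1 4 6)(2 5 7)(9 11)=[0, 4, 5, 3, 6, 7, 1, 2, 8, 11, 10, 9]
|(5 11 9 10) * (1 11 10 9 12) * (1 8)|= 4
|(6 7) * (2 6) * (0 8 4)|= 3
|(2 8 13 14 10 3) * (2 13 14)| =6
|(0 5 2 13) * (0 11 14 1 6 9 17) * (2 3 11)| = |(0 5 3 11 14 1 6 9 17)(2 13)| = 18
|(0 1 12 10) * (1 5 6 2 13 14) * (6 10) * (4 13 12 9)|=15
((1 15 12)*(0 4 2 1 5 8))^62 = ((0 4 2 1 15 12 5 8))^62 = (0 5 15 2)(1 4 8 12)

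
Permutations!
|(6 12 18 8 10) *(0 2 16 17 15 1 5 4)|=|(0 2 16 17 15 1 5 4)(6 12 18 8 10)|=40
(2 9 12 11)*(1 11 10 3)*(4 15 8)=[0, 11, 9, 1, 15, 5, 6, 7, 4, 12, 3, 2, 10, 13, 14, 8]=(1 11 2 9 12 10 3)(4 15 8)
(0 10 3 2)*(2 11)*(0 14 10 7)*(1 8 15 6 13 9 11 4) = (0 7)(1 8 15 6 13 9 11 2 14 10 3 4) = [7, 8, 14, 4, 1, 5, 13, 0, 15, 11, 3, 2, 12, 9, 10, 6]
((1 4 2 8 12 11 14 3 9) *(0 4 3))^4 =((0 4 2 8 12 11 14)(1 3 9))^4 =(0 12 4 11 2 14 8)(1 3 9)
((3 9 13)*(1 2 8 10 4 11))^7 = ((1 2 8 10 4 11)(3 9 13))^7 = (1 2 8 10 4 11)(3 9 13)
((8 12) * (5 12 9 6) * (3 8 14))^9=(3 9 5 14 8 6 12)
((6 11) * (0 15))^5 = ((0 15)(6 11))^5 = (0 15)(6 11)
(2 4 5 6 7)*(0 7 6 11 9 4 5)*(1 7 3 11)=(0 3 11 9 4)(1 7 2 5)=[3, 7, 5, 11, 0, 1, 6, 2, 8, 4, 10, 9]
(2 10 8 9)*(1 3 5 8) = (1 3 5 8 9 2 10) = [0, 3, 10, 5, 4, 8, 6, 7, 9, 2, 1]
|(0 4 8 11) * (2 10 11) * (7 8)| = |(0 4 7 8 2 10 11)| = 7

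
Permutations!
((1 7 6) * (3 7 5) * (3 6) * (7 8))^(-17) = (1 5 6)(3 8 7)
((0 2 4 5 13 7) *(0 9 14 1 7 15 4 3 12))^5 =((0 2 3 12)(1 7 9 14)(4 5 13 15))^5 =(0 2 3 12)(1 7 9 14)(4 5 13 15)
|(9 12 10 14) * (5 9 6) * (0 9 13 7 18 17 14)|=28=|(0 9 12 10)(5 13 7 18 17 14 6)|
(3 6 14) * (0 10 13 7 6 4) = (0 10 13 7 6 14 3 4) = [10, 1, 2, 4, 0, 5, 14, 6, 8, 9, 13, 11, 12, 7, 3]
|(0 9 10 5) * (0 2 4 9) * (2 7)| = |(2 4 9 10 5 7)| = 6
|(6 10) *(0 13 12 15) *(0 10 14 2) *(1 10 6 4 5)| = 28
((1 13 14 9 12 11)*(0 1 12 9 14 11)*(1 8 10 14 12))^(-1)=((0 8 10 14 12)(1 13 11))^(-1)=(0 12 14 10 8)(1 11 13)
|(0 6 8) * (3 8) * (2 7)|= 4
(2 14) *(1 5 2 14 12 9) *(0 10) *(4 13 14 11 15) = [10, 5, 12, 3, 13, 2, 6, 7, 8, 1, 0, 15, 9, 14, 11, 4] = (0 10)(1 5 2 12 9)(4 13 14 11 15)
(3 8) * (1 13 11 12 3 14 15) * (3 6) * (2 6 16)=[0, 13, 6, 8, 4, 5, 3, 7, 14, 9, 10, 12, 16, 11, 15, 1, 2]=(1 13 11 12 16 2 6 3 8 14 15)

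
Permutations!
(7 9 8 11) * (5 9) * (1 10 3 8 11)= (1 10 3 8)(5 9 11 7)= [0, 10, 2, 8, 4, 9, 6, 5, 1, 11, 3, 7]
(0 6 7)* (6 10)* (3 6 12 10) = (0 3 6 7)(10 12) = [3, 1, 2, 6, 4, 5, 7, 0, 8, 9, 12, 11, 10]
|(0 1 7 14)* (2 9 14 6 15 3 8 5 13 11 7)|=|(0 1 2 9 14)(3 8 5 13 11 7 6 15)|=40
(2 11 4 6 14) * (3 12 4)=(2 11 3 12 4 6 14)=[0, 1, 11, 12, 6, 5, 14, 7, 8, 9, 10, 3, 4, 13, 2]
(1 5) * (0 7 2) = (0 7 2)(1 5) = [7, 5, 0, 3, 4, 1, 6, 2]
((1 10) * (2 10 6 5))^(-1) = ((1 6 5 2 10))^(-1) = (1 10 2 5 6)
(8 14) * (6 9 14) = (6 9 14 8) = [0, 1, 2, 3, 4, 5, 9, 7, 6, 14, 10, 11, 12, 13, 8]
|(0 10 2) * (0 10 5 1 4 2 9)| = |(0 5 1 4 2 10 9)| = 7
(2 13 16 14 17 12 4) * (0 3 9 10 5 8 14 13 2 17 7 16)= [3, 1, 2, 9, 17, 8, 6, 16, 14, 10, 5, 11, 4, 0, 7, 15, 13, 12]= (0 3 9 10 5 8 14 7 16 13)(4 17 12)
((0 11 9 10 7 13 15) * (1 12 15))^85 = ((0 11 9 10 7 13 1 12 15))^85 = (0 7 15 10 12 9 1 11 13)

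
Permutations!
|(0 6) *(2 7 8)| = |(0 6)(2 7 8)| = 6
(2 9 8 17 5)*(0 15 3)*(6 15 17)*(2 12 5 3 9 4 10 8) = (0 17 3)(2 4 10 8 6 15 9)(5 12) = [17, 1, 4, 0, 10, 12, 15, 7, 6, 2, 8, 11, 5, 13, 14, 9, 16, 3]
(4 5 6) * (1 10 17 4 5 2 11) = (1 10 17 4 2 11)(5 6) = [0, 10, 11, 3, 2, 6, 5, 7, 8, 9, 17, 1, 12, 13, 14, 15, 16, 4]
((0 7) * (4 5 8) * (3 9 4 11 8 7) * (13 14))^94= ((0 3 9 4 5 7)(8 11)(13 14))^94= (14)(0 5 9)(3 7 4)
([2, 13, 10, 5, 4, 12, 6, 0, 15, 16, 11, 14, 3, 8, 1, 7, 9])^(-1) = (0 7 15 8 13 1 14 11 10 2)(3 12 5)(9 16)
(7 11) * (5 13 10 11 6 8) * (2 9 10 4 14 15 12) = [0, 1, 9, 3, 14, 13, 8, 6, 5, 10, 11, 7, 2, 4, 15, 12] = (2 9 10 11 7 6 8 5 13 4 14 15 12)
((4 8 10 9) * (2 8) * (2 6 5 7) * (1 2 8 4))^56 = ((1 2 4 6 5 7 8 10 9))^56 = (1 4 5 8 9 2 6 7 10)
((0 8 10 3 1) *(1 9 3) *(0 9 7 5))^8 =(10) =((0 8 10 1 9 3 7 5))^8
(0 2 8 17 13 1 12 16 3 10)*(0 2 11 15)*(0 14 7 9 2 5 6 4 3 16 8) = (0 11 15 14 7 9 2)(1 12 8 17 13)(3 10 5 6 4) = [11, 12, 0, 10, 3, 6, 4, 9, 17, 2, 5, 15, 8, 1, 7, 14, 16, 13]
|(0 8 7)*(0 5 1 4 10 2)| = 8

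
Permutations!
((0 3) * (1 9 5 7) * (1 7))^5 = (0 3)(1 5 9)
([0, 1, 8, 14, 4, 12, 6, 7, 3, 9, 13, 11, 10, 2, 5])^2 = [0, 1, 3, 5, 4, 10, 6, 7, 14, 9, 2, 11, 13, 8, 12]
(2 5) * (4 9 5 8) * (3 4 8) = (2 3 4 9 5) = [0, 1, 3, 4, 9, 2, 6, 7, 8, 5]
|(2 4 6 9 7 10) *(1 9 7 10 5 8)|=9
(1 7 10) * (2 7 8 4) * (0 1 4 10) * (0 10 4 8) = (0 1)(2 7 10 8 4) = [1, 0, 7, 3, 2, 5, 6, 10, 4, 9, 8]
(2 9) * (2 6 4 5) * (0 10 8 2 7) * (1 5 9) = (0 10 8 2 1 5 7)(4 9 6) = [10, 5, 1, 3, 9, 7, 4, 0, 2, 6, 8]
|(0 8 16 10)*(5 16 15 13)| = 7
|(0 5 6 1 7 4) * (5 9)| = 7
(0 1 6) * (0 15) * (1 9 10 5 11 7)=[9, 6, 2, 3, 4, 11, 15, 1, 8, 10, 5, 7, 12, 13, 14, 0]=(0 9 10 5 11 7 1 6 15)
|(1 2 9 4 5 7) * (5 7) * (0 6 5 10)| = |(0 6 5 10)(1 2 9 4 7)| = 20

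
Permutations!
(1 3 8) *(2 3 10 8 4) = [0, 10, 3, 4, 2, 5, 6, 7, 1, 9, 8] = (1 10 8)(2 3 4)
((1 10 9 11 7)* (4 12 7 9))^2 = ((1 10 4 12 7)(9 11))^2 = (1 4 7 10 12)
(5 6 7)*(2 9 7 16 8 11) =[0, 1, 9, 3, 4, 6, 16, 5, 11, 7, 10, 2, 12, 13, 14, 15, 8] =(2 9 7 5 6 16 8 11)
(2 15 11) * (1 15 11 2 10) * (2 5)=[0, 15, 11, 3, 4, 2, 6, 7, 8, 9, 1, 10, 12, 13, 14, 5]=(1 15 5 2 11 10)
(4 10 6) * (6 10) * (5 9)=(10)(4 6)(5 9)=[0, 1, 2, 3, 6, 9, 4, 7, 8, 5, 10]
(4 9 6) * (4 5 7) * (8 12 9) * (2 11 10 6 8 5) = [0, 1, 11, 3, 5, 7, 2, 4, 12, 8, 6, 10, 9] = (2 11 10 6)(4 5 7)(8 12 9)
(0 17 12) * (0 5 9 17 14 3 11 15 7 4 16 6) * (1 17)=(0 14 3 11 15 7 4 16 6)(1 17 12 5 9)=[14, 17, 2, 11, 16, 9, 0, 4, 8, 1, 10, 15, 5, 13, 3, 7, 6, 12]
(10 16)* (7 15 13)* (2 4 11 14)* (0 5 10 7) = (0 5 10 16 7 15 13)(2 4 11 14) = [5, 1, 4, 3, 11, 10, 6, 15, 8, 9, 16, 14, 12, 0, 2, 13, 7]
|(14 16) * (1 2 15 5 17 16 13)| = |(1 2 15 5 17 16 14 13)| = 8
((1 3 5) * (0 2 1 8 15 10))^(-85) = (0 3 15 2 5 10 1 8)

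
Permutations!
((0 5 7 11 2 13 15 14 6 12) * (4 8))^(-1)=(0 12 6 14 15 13 2 11 7 5)(4 8)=((0 5 7 11 2 13 15 14 6 12)(4 8))^(-1)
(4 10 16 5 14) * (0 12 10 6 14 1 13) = [12, 13, 2, 3, 6, 1, 14, 7, 8, 9, 16, 11, 10, 0, 4, 15, 5] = (0 12 10 16 5 1 13)(4 6 14)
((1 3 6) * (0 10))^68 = ((0 10)(1 3 6))^68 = (10)(1 6 3)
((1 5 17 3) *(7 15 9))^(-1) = (1 3 17 5)(7 9 15)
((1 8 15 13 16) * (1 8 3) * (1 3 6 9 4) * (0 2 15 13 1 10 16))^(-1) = (0 13 8 16 10 4 9 6 1 15 2)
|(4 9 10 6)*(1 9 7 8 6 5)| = |(1 9 10 5)(4 7 8 6)| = 4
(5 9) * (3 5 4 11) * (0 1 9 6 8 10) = [1, 9, 2, 5, 11, 6, 8, 7, 10, 4, 0, 3] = (0 1 9 4 11 3 5 6 8 10)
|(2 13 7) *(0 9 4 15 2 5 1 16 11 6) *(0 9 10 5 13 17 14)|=26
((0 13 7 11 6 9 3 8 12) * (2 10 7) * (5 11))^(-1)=(0 12 8 3 9 6 11 5 7 10 2 13)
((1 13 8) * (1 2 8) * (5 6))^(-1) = ((1 13)(2 8)(5 6))^(-1) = (1 13)(2 8)(5 6)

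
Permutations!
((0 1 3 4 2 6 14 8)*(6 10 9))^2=((0 1 3 4 2 10 9 6 14 8))^2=(0 3 2 9 14)(1 4 10 6 8)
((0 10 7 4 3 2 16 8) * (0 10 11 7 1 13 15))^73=(0 11 7 4 3 2 16 8 10 1 13 15)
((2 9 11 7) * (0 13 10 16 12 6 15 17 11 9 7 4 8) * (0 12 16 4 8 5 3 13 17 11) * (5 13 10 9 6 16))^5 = ((0 17)(2 7)(3 10 4 13 9 6 15 11 8 12 16 5))^5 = (0 17)(2 7)(3 6 16 13 8 10 15 5 9 12 4 11)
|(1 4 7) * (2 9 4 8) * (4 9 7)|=4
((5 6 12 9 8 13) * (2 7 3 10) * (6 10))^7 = (2 13 12 7 5 9 3 10 8 6)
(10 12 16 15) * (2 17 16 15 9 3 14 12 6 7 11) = (2 17 16 9 3 14 12 15 10 6 7 11) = [0, 1, 17, 14, 4, 5, 7, 11, 8, 3, 6, 2, 15, 13, 12, 10, 9, 16]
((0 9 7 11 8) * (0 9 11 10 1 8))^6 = (11)(1 8 9 7 10)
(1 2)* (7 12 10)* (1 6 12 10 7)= (1 2 6 12 7 10)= [0, 2, 6, 3, 4, 5, 12, 10, 8, 9, 1, 11, 7]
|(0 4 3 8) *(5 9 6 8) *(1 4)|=8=|(0 1 4 3 5 9 6 8)|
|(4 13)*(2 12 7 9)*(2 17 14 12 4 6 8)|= |(2 4 13 6 8)(7 9 17 14 12)|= 5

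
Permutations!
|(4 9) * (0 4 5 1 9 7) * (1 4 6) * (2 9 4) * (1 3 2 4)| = 8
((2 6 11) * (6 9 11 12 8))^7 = (2 9 11)(6 12 8) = ((2 9 11)(6 12 8))^7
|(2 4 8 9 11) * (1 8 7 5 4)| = 15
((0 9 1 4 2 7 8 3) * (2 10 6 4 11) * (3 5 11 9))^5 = (11)(0 3)(1 9)(4 6 10)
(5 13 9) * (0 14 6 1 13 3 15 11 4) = (0 14 6 1 13 9 5 3 15 11 4) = [14, 13, 2, 15, 0, 3, 1, 7, 8, 5, 10, 4, 12, 9, 6, 11]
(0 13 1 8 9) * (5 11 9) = (0 13 1 8 5 11 9) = [13, 8, 2, 3, 4, 11, 6, 7, 5, 0, 10, 9, 12, 1]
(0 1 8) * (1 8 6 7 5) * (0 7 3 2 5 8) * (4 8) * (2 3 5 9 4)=(1 6 5)(2 9 4 8 7)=[0, 6, 9, 3, 8, 1, 5, 2, 7, 4]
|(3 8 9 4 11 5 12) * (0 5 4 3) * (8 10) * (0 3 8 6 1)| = 14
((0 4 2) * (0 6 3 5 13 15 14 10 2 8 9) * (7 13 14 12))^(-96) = ((0 4 8 9)(2 6 3 5 14 10)(7 13 15 12))^(-96) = (15)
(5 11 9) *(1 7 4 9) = (1 7 4 9 5 11) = [0, 7, 2, 3, 9, 11, 6, 4, 8, 5, 10, 1]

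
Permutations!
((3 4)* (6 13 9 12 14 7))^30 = (14)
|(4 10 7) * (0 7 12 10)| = |(0 7 4)(10 12)| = 6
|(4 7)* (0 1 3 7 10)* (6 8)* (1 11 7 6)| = |(0 11 7 4 10)(1 3 6 8)| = 20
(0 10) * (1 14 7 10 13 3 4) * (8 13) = [8, 14, 2, 4, 1, 5, 6, 10, 13, 9, 0, 11, 12, 3, 7] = (0 8 13 3 4 1 14 7 10)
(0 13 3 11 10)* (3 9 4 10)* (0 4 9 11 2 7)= (0 13 11 3 2 7)(4 10)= [13, 1, 7, 2, 10, 5, 6, 0, 8, 9, 4, 3, 12, 11]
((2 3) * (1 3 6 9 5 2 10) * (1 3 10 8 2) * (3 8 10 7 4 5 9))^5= (10)(1 7 4 5)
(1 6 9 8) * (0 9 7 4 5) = [9, 6, 2, 3, 5, 0, 7, 4, 1, 8] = (0 9 8 1 6 7 4 5)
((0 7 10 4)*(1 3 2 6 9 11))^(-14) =((0 7 10 4)(1 3 2 6 9 11))^(-14) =(0 10)(1 9 2)(3 11 6)(4 7)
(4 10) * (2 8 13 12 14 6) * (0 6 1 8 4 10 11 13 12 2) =(0 6)(1 8 12 14)(2 4 11 13) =[6, 8, 4, 3, 11, 5, 0, 7, 12, 9, 10, 13, 14, 2, 1]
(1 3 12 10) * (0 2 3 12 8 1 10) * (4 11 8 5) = [2, 12, 3, 5, 11, 4, 6, 7, 1, 9, 10, 8, 0] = (0 2 3 5 4 11 8 1 12)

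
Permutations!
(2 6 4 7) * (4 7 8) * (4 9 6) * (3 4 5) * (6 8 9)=(2 5 3 4 9 8 6 7)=[0, 1, 5, 4, 9, 3, 7, 2, 6, 8]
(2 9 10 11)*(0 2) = (0 2 9 10 11) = [2, 1, 9, 3, 4, 5, 6, 7, 8, 10, 11, 0]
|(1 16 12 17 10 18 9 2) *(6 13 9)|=10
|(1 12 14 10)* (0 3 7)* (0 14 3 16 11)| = 6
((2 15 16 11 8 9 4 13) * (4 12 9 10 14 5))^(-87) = (2 11 14 13 16 10 4 15 8 5)(9 12)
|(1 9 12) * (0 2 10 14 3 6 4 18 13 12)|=|(0 2 10 14 3 6 4 18 13 12 1 9)|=12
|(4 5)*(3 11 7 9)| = |(3 11 7 9)(4 5)| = 4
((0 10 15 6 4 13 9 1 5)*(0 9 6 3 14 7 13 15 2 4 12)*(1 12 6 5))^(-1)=(0 12 9 5 13 7 14 3 15 4 2 10)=((0 10 2 4 15 3 14 7 13 5 9 12))^(-1)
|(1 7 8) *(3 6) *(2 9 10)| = 6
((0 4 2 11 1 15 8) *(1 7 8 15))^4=((15)(0 4 2 11 7 8))^4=(15)(0 7 2)(4 8 11)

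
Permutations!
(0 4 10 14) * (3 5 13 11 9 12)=(0 4 10 14)(3 5 13 11 9 12)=[4, 1, 2, 5, 10, 13, 6, 7, 8, 12, 14, 9, 3, 11, 0]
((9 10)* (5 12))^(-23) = (5 12)(9 10) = ((5 12)(9 10))^(-23)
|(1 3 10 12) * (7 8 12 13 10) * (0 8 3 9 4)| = 6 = |(0 8 12 1 9 4)(3 7)(10 13)|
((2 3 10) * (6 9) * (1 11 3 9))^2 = ((1 11 3 10 2 9 6))^2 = (1 3 2 6 11 10 9)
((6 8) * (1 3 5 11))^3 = (1 11 5 3)(6 8)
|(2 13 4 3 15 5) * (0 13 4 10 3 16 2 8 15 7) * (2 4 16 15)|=|(0 13 10 3 7)(2 16 4 15 5 8)|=30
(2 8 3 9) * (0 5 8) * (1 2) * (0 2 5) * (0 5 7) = (0 5 8 3 9 1 7) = [5, 7, 2, 9, 4, 8, 6, 0, 3, 1]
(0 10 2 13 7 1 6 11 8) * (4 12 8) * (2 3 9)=[10, 6, 13, 9, 12, 5, 11, 1, 0, 2, 3, 4, 8, 7]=(0 10 3 9 2 13 7 1 6 11 4 12 8)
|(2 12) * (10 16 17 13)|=4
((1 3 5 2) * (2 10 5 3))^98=((1 2)(5 10))^98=(10)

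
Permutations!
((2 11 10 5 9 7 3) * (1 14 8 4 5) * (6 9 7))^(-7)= ((1 14 8 4 5 7 3 2 11 10)(6 9))^(-7)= (1 4 3 10 8 7 11 14 5 2)(6 9)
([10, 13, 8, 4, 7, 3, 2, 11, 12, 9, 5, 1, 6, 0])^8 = (0 13 1 11 7 4 3 5 10)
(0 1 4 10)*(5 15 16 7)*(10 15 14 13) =(0 1 4 15 16 7 5 14 13 10) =[1, 4, 2, 3, 15, 14, 6, 5, 8, 9, 0, 11, 12, 10, 13, 16, 7]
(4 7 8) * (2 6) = (2 6)(4 7 8) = [0, 1, 6, 3, 7, 5, 2, 8, 4]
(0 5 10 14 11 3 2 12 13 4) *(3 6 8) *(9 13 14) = (0 5 10 9 13 4)(2 12 14 11 6 8 3) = [5, 1, 12, 2, 0, 10, 8, 7, 3, 13, 9, 6, 14, 4, 11]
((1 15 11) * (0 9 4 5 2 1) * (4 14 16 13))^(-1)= (0 11 15 1 2 5 4 13 16 14 9)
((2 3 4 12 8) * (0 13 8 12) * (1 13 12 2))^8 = (0 3 12 4 2)(1 8 13)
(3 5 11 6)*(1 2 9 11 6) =[0, 2, 9, 5, 4, 6, 3, 7, 8, 11, 10, 1] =(1 2 9 11)(3 5 6)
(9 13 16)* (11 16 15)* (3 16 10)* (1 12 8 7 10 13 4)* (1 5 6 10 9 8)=(1 12)(3 16 8 7 9 4 5 6 10)(11 13 15)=[0, 12, 2, 16, 5, 6, 10, 9, 7, 4, 3, 13, 1, 15, 14, 11, 8]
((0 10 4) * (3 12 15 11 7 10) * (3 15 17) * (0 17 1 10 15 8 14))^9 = ((0 8 14)(1 10 4 17 3 12)(7 15 11))^9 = (1 17)(3 10)(4 12)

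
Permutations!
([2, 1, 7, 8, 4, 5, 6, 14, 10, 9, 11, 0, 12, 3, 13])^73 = [2, 1, 7, 8, 4, 5, 6, 14, 10, 9, 11, 0, 12, 3, 13]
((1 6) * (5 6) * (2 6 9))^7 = (1 9 6 5 2)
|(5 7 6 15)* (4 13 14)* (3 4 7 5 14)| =12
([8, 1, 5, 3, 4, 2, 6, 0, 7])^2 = (0 7 8)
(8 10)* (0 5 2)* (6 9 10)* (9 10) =(0 5 2)(6 10 8) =[5, 1, 0, 3, 4, 2, 10, 7, 6, 9, 8]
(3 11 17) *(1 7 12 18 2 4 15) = (1 7 12 18 2 4 15)(3 11 17) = [0, 7, 4, 11, 15, 5, 6, 12, 8, 9, 10, 17, 18, 13, 14, 1, 16, 3, 2]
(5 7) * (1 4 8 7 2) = (1 4 8 7 5 2) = [0, 4, 1, 3, 8, 2, 6, 5, 7]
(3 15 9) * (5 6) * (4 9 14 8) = (3 15 14 8 4 9)(5 6) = [0, 1, 2, 15, 9, 6, 5, 7, 4, 3, 10, 11, 12, 13, 8, 14]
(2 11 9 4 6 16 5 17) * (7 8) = (2 11 9 4 6 16 5 17)(7 8) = [0, 1, 11, 3, 6, 17, 16, 8, 7, 4, 10, 9, 12, 13, 14, 15, 5, 2]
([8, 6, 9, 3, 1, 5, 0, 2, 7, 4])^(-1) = [6, 4, 7, 3, 9, 5, 1, 8, 0, 2]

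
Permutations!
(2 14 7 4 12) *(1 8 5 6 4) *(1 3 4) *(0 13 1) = (0 13 1 8 5 6)(2 14 7 3 4 12) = [13, 8, 14, 4, 12, 6, 0, 3, 5, 9, 10, 11, 2, 1, 7]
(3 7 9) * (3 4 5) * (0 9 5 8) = [9, 1, 2, 7, 8, 3, 6, 5, 0, 4] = (0 9 4 8)(3 7 5)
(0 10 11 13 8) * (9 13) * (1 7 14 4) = (0 10 11 9 13 8)(1 7 14 4) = [10, 7, 2, 3, 1, 5, 6, 14, 0, 13, 11, 9, 12, 8, 4]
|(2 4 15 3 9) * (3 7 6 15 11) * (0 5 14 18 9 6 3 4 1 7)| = 22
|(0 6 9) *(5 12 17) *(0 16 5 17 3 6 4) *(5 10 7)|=|(17)(0 4)(3 6 9 16 10 7 5 12)|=8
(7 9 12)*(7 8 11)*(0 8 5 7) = [8, 1, 2, 3, 4, 7, 6, 9, 11, 12, 10, 0, 5] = (0 8 11)(5 7 9 12)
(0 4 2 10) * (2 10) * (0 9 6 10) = [4, 1, 2, 3, 0, 5, 10, 7, 8, 6, 9] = (0 4)(6 10 9)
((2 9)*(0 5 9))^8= (9)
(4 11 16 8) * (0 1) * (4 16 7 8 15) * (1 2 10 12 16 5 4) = (0 2 10 12 16 15 1)(4 11 7 8 5) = [2, 0, 10, 3, 11, 4, 6, 8, 5, 9, 12, 7, 16, 13, 14, 1, 15]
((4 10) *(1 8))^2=((1 8)(4 10))^2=(10)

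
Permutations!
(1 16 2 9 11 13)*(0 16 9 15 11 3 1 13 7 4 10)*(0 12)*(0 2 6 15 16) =(1 9 3)(2 16 6 15 11 7 4 10 12) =[0, 9, 16, 1, 10, 5, 15, 4, 8, 3, 12, 7, 2, 13, 14, 11, 6]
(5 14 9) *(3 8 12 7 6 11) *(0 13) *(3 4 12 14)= (0 13)(3 8 14 9 5)(4 12 7 6 11)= [13, 1, 2, 8, 12, 3, 11, 6, 14, 5, 10, 4, 7, 0, 9]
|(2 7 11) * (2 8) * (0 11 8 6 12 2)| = |(0 11 6 12 2 7 8)| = 7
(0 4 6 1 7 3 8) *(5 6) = (0 4 5 6 1 7 3 8) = [4, 7, 2, 8, 5, 6, 1, 3, 0]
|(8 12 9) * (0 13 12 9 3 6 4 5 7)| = 8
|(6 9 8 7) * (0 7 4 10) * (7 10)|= 10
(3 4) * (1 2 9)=(1 2 9)(3 4)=[0, 2, 9, 4, 3, 5, 6, 7, 8, 1]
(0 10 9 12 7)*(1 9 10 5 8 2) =(0 5 8 2 1 9 12 7) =[5, 9, 1, 3, 4, 8, 6, 0, 2, 12, 10, 11, 7]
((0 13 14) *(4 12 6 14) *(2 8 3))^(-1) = (0 14 6 12 4 13)(2 3 8)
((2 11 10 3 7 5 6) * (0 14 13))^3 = ((0 14 13)(2 11 10 3 7 5 6))^3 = (14)(2 3 6 10 5 11 7)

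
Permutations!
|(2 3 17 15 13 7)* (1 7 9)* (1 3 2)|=10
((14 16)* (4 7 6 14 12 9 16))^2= (4 6)(7 14)(9 12 16)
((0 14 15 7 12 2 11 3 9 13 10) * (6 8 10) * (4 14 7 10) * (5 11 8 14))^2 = ((0 7 12 2 8 4 5 11 3 9 13 6 14 15 10))^2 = (0 12 8 5 3 13 14 10 7 2 4 11 9 6 15)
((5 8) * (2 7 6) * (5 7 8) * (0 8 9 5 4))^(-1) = ((0 8 7 6 2 9 5 4))^(-1) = (0 4 5 9 2 6 7 8)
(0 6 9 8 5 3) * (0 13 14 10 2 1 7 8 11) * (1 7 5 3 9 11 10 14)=(14)(0 6 11)(1 5 9 10 2 7 8 3 13)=[6, 5, 7, 13, 4, 9, 11, 8, 3, 10, 2, 0, 12, 1, 14]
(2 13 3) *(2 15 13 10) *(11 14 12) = (2 10)(3 15 13)(11 14 12) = [0, 1, 10, 15, 4, 5, 6, 7, 8, 9, 2, 14, 11, 3, 12, 13]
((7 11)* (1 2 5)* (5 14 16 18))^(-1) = (1 5 18 16 14 2)(7 11)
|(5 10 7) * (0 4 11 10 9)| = |(0 4 11 10 7 5 9)| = 7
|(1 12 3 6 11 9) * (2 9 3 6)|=|(1 12 6 11 3 2 9)|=7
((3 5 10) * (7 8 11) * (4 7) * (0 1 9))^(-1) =(0 9 1)(3 10 5)(4 11 8 7)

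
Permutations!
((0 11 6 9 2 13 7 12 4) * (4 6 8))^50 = ((0 11 8 4)(2 13 7 12 6 9))^50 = (0 8)(2 7 6)(4 11)(9 13 12)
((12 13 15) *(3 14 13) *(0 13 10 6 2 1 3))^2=(0 15)(1 14 6)(2 3 10)(12 13)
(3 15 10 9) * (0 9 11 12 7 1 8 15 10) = (0 9 3 10 11 12 7 1 8 15) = [9, 8, 2, 10, 4, 5, 6, 1, 15, 3, 11, 12, 7, 13, 14, 0]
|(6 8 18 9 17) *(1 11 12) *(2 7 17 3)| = 24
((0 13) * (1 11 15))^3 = ((0 13)(1 11 15))^3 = (15)(0 13)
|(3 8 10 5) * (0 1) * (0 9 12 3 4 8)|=|(0 1 9 12 3)(4 8 10 5)|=20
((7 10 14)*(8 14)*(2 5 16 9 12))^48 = (2 9 5 12 16)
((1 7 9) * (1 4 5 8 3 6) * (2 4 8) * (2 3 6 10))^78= (1 8 7 6 9)(2 3 4 10 5)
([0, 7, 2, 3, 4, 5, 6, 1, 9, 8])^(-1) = (1 7)(8 9)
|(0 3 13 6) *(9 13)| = 5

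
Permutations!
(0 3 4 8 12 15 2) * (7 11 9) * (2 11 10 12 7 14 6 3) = (0 2)(3 4 8 7 10 12 15 11 9 14 6) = [2, 1, 0, 4, 8, 5, 3, 10, 7, 14, 12, 9, 15, 13, 6, 11]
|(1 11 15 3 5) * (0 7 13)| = 15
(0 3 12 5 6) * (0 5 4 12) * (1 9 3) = (0 1 9 3)(4 12)(5 6) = [1, 9, 2, 0, 12, 6, 5, 7, 8, 3, 10, 11, 4]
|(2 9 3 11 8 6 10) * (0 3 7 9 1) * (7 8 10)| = 12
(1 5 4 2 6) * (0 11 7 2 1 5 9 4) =[11, 9, 6, 3, 1, 0, 5, 2, 8, 4, 10, 7] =(0 11 7 2 6 5)(1 9 4)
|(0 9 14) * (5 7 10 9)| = |(0 5 7 10 9 14)| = 6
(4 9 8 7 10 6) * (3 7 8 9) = (3 7 10 6 4) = [0, 1, 2, 7, 3, 5, 4, 10, 8, 9, 6]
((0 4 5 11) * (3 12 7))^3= ((0 4 5 11)(3 12 7))^3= (12)(0 11 5 4)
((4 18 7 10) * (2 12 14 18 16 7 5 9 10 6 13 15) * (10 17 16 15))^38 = (2 13 17 14 4 7 5)(6 9 12 10 16 18 15)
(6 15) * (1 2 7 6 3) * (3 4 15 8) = (1 2 7 6 8 3)(4 15) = [0, 2, 7, 1, 15, 5, 8, 6, 3, 9, 10, 11, 12, 13, 14, 4]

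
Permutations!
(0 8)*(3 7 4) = [8, 1, 2, 7, 3, 5, 6, 4, 0] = (0 8)(3 7 4)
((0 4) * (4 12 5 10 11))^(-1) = ((0 12 5 10 11 4))^(-1) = (0 4 11 10 5 12)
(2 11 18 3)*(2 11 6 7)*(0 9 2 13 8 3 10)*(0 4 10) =(0 9 2 6 7 13 8 3 11 18)(4 10) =[9, 1, 6, 11, 10, 5, 7, 13, 3, 2, 4, 18, 12, 8, 14, 15, 16, 17, 0]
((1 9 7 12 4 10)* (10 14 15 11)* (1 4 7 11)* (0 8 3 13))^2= ((0 8 3 13)(1 9 11 10 4 14 15)(7 12))^2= (0 3)(1 11 4 15 9 10 14)(8 13)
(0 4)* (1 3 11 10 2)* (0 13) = (0 4 13)(1 3 11 10 2) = [4, 3, 1, 11, 13, 5, 6, 7, 8, 9, 2, 10, 12, 0]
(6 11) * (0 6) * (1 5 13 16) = (0 6 11)(1 5 13 16) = [6, 5, 2, 3, 4, 13, 11, 7, 8, 9, 10, 0, 12, 16, 14, 15, 1]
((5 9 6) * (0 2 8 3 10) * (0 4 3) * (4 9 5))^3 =((0 2 8)(3 10 9 6 4))^3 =(3 6 10 4 9)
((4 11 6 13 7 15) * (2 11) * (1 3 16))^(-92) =(1 3 16)(2 4 15 7 13 6 11)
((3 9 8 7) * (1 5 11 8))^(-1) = ((1 5 11 8 7 3 9))^(-1) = (1 9 3 7 8 11 5)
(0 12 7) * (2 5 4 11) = (0 12 7)(2 5 4 11) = [12, 1, 5, 3, 11, 4, 6, 0, 8, 9, 10, 2, 7]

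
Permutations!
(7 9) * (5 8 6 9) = (5 8 6 9 7) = [0, 1, 2, 3, 4, 8, 9, 5, 6, 7]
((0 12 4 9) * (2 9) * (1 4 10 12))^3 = ((0 1 4 2 9)(10 12))^3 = (0 2 1 9 4)(10 12)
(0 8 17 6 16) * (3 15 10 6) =[8, 1, 2, 15, 4, 5, 16, 7, 17, 9, 6, 11, 12, 13, 14, 10, 0, 3] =(0 8 17 3 15 10 6 16)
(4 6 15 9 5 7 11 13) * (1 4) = (1 4 6 15 9 5 7 11 13) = [0, 4, 2, 3, 6, 7, 15, 11, 8, 5, 10, 13, 12, 1, 14, 9]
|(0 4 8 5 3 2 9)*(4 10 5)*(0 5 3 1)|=|(0 10 3 2 9 5 1)(4 8)|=14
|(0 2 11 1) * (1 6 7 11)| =3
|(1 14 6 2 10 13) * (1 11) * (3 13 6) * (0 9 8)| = 15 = |(0 9 8)(1 14 3 13 11)(2 10 6)|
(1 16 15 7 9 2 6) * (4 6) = (1 16 15 7 9 2 4 6) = [0, 16, 4, 3, 6, 5, 1, 9, 8, 2, 10, 11, 12, 13, 14, 7, 15]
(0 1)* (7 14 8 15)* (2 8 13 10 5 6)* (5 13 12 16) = [1, 0, 8, 3, 4, 6, 2, 14, 15, 9, 13, 11, 16, 10, 12, 7, 5] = (0 1)(2 8 15 7 14 12 16 5 6)(10 13)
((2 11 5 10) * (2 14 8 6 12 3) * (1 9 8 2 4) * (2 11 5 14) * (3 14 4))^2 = ((1 9 8 6 12 14 11 4)(2 5 10))^2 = (1 8 12 11)(2 10 5)(4 9 6 14)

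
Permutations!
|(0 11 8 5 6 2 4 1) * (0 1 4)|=6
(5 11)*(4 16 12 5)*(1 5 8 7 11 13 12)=(1 5 13 12 8 7 11 4 16)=[0, 5, 2, 3, 16, 13, 6, 11, 7, 9, 10, 4, 8, 12, 14, 15, 1]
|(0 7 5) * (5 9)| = |(0 7 9 5)| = 4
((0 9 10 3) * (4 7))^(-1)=(0 3 10 9)(4 7)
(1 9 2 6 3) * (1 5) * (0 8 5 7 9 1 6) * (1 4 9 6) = (0 8 5 1 4 9 2)(3 7 6) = [8, 4, 0, 7, 9, 1, 3, 6, 5, 2]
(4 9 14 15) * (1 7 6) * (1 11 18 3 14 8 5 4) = [0, 7, 2, 14, 9, 4, 11, 6, 5, 8, 10, 18, 12, 13, 15, 1, 16, 17, 3] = (1 7 6 11 18 3 14 15)(4 9 8 5)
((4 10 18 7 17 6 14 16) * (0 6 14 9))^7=(18)(0 6 9)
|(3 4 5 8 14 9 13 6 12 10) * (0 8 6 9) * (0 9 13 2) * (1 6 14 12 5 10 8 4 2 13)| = 30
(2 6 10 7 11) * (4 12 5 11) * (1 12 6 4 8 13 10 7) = (1 12 5 11 2 4 6 7 8 13 10) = [0, 12, 4, 3, 6, 11, 7, 8, 13, 9, 1, 2, 5, 10]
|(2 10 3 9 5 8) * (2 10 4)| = |(2 4)(3 9 5 8 10)| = 10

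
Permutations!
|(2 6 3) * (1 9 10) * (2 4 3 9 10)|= |(1 10)(2 6 9)(3 4)|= 6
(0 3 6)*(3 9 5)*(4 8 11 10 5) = (0 9 4 8 11 10 5 3 6) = [9, 1, 2, 6, 8, 3, 0, 7, 11, 4, 5, 10]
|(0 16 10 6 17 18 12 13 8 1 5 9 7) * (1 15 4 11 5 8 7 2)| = 72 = |(0 16 10 6 17 18 12 13 7)(1 8 15 4 11 5 9 2)|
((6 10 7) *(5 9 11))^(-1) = (5 11 9)(6 7 10)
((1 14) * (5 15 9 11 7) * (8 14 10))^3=((1 10 8 14)(5 15 9 11 7))^3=(1 14 8 10)(5 11 15 7 9)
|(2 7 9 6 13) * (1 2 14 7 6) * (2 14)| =|(1 14 7 9)(2 6 13)| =12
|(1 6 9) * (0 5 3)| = 3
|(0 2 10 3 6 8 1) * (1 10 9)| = 4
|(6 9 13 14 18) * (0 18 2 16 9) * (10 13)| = 6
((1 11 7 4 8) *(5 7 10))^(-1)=((1 11 10 5 7 4 8))^(-1)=(1 8 4 7 5 10 11)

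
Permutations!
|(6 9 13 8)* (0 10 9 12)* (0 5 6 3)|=|(0 10 9 13 8 3)(5 6 12)|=6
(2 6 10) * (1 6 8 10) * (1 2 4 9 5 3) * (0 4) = (0 4 9 5 3 1 6 2 8 10) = [4, 6, 8, 1, 9, 3, 2, 7, 10, 5, 0]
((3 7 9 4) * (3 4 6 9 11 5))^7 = (3 5 11 7)(6 9)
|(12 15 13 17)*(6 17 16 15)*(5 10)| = 6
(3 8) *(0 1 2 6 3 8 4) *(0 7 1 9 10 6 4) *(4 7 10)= (0 9 4 10 6 3)(1 2 7)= [9, 2, 7, 0, 10, 5, 3, 1, 8, 4, 6]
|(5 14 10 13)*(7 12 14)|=|(5 7 12 14 10 13)|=6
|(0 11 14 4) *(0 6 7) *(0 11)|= 5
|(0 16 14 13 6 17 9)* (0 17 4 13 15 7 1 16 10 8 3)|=|(0 10 8 3)(1 16 14 15 7)(4 13 6)(9 17)|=60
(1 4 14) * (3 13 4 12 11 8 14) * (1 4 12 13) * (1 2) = (1 13 12 11 8 14 4 3 2) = [0, 13, 1, 2, 3, 5, 6, 7, 14, 9, 10, 8, 11, 12, 4]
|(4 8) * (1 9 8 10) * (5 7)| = |(1 9 8 4 10)(5 7)| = 10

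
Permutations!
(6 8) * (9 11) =(6 8)(9 11) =[0, 1, 2, 3, 4, 5, 8, 7, 6, 11, 10, 9]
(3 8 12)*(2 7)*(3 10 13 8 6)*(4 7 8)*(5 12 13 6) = [0, 1, 8, 5, 7, 12, 3, 2, 13, 9, 6, 11, 10, 4] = (2 8 13 4 7)(3 5 12 10 6)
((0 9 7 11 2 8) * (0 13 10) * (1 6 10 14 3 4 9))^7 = ((0 1 6 10)(2 8 13 14 3 4 9 7 11))^7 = (0 10 6 1)(2 7 4 14 8 11 9 3 13)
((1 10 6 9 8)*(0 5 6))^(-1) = (0 10 1 8 9 6 5) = ((0 5 6 9 8 1 10))^(-1)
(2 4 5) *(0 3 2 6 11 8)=[3, 1, 4, 2, 5, 6, 11, 7, 0, 9, 10, 8]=(0 3 2 4 5 6 11 8)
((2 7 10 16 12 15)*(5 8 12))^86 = (2 12 5 10)(7 15 8 16)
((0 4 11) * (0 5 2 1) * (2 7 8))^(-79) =((0 4 11 5 7 8 2 1))^(-79) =(0 4 11 5 7 8 2 1)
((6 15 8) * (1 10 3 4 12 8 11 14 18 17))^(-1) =((1 10 3 4 12 8 6 15 11 14 18 17))^(-1) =(1 17 18 14 11 15 6 8 12 4 3 10)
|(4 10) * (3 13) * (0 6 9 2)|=|(0 6 9 2)(3 13)(4 10)|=4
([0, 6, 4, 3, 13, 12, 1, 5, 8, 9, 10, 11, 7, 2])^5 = (1 6)(2 13 4)(5 7 12)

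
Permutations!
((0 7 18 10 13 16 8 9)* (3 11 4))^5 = (0 16 18 9 13 7 8 10)(3 4 11)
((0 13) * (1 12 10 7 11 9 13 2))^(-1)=((0 2 1 12 10 7 11 9 13))^(-1)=(0 13 9 11 7 10 12 1 2)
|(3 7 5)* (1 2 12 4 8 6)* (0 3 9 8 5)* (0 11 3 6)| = |(0 6 1 2 12 4 5 9 8)(3 7 11)| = 9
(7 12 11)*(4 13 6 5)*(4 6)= [0, 1, 2, 3, 13, 6, 5, 12, 8, 9, 10, 7, 11, 4]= (4 13)(5 6)(7 12 11)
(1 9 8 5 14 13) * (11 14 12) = (1 9 8 5 12 11 14 13) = [0, 9, 2, 3, 4, 12, 6, 7, 5, 8, 10, 14, 11, 1, 13]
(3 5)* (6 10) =[0, 1, 2, 5, 4, 3, 10, 7, 8, 9, 6] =(3 5)(6 10)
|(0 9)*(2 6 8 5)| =|(0 9)(2 6 8 5)| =4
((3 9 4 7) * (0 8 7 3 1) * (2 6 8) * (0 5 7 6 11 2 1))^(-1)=(0 7 5 1)(2 11)(3 4 9)(6 8)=((0 1 5 7)(2 11)(3 9 4)(6 8))^(-1)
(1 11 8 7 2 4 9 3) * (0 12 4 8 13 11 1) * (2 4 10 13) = (0 12 10 13 11 2 8 7 4 9 3) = [12, 1, 8, 0, 9, 5, 6, 4, 7, 3, 13, 2, 10, 11]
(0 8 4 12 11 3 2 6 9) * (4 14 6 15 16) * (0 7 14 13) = (0 8 13)(2 15 16 4 12 11 3)(6 9 7 14) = [8, 1, 15, 2, 12, 5, 9, 14, 13, 7, 10, 3, 11, 0, 6, 16, 4]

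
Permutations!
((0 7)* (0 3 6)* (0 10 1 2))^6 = (0 2 1 10 6 3 7) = ((0 7 3 6 10 1 2))^6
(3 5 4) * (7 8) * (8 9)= (3 5 4)(7 9 8)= [0, 1, 2, 5, 3, 4, 6, 9, 7, 8]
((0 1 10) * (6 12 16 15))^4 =(16)(0 1 10)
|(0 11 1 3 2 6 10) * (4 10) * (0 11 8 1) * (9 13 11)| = 11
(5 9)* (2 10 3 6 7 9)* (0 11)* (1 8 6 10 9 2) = (0 11)(1 8 6 7 2 9 5)(3 10) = [11, 8, 9, 10, 4, 1, 7, 2, 6, 5, 3, 0]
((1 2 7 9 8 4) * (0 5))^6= (9)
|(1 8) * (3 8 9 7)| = 5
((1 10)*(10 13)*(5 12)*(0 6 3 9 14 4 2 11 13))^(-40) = ((0 6 3 9 14 4 2 11 13 10 1)(5 12))^(-40) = (0 14 13 6 4 10 3 2 1 9 11)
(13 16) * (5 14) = [0, 1, 2, 3, 4, 14, 6, 7, 8, 9, 10, 11, 12, 16, 5, 15, 13] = (5 14)(13 16)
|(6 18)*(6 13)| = |(6 18 13)| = 3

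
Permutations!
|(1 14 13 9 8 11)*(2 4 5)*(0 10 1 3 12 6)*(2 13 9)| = 20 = |(0 10 1 14 9 8 11 3 12 6)(2 4 5 13)|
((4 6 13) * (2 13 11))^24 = ((2 13 4 6 11))^24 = (2 11 6 4 13)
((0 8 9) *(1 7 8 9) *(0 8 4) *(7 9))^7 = (0 7 4)(1 9 8)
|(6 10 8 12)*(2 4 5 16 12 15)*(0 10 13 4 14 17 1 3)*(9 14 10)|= |(0 9 14 17 1 3)(2 10 8 15)(4 5 16 12 6 13)|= 12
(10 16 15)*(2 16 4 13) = (2 16 15 10 4 13) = [0, 1, 16, 3, 13, 5, 6, 7, 8, 9, 4, 11, 12, 2, 14, 10, 15]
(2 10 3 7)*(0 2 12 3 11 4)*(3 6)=(0 2 10 11 4)(3 7 12 6)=[2, 1, 10, 7, 0, 5, 3, 12, 8, 9, 11, 4, 6]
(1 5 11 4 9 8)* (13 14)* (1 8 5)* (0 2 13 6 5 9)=(0 2 13 14 6 5 11 4)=[2, 1, 13, 3, 0, 11, 5, 7, 8, 9, 10, 4, 12, 14, 6]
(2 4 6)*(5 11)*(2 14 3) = (2 4 6 14 3)(5 11) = [0, 1, 4, 2, 6, 11, 14, 7, 8, 9, 10, 5, 12, 13, 3]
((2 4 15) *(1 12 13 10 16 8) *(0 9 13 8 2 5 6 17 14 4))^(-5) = (0 9 13 10 16 2)(1 12 8)(4 15 5 6 17 14)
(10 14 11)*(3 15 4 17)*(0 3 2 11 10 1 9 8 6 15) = (0 3)(1 9 8 6 15 4 17 2 11)(10 14) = [3, 9, 11, 0, 17, 5, 15, 7, 6, 8, 14, 1, 12, 13, 10, 4, 16, 2]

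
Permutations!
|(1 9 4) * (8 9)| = 4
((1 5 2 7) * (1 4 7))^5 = (1 2 5)(4 7)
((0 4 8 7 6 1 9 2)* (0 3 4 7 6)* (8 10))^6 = (1 8 4 2)(3 9 6 10)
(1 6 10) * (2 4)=(1 6 10)(2 4)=[0, 6, 4, 3, 2, 5, 10, 7, 8, 9, 1]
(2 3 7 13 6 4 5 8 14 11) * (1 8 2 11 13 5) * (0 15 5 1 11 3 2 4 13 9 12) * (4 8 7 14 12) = (0 15 5 8 12)(1 7)(3 14 9 4 11)(6 13) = [15, 7, 2, 14, 11, 8, 13, 1, 12, 4, 10, 3, 0, 6, 9, 5]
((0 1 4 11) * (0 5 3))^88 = (0 5 4)(1 3 11)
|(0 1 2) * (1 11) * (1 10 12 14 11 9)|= |(0 9 1 2)(10 12 14 11)|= 4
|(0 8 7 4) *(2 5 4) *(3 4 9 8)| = |(0 3 4)(2 5 9 8 7)| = 15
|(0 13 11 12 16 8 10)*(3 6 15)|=21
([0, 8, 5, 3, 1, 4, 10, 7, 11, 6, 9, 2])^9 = [0, 2, 1, 3, 11, 8, 6, 7, 5, 9, 10, 4]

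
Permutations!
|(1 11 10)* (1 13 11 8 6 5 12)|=15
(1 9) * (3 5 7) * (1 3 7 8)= [0, 9, 2, 5, 4, 8, 6, 7, 1, 3]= (1 9 3 5 8)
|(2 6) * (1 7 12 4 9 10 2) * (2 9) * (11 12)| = 14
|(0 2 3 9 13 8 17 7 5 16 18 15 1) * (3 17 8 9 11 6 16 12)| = 26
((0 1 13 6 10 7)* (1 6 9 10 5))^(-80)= ((0 6 5 1 13 9 10 7))^(-80)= (13)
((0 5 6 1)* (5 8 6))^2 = (0 6)(1 8) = ((0 8 6 1))^2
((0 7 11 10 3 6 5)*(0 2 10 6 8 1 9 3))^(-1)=((0 7 11 6 5 2 10)(1 9 3 8))^(-1)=(0 10 2 5 6 11 7)(1 8 3 9)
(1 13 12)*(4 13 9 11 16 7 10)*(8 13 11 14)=(1 9 14 8 13 12)(4 11 16 7 10)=[0, 9, 2, 3, 11, 5, 6, 10, 13, 14, 4, 16, 1, 12, 8, 15, 7]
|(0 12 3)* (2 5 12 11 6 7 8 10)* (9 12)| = 11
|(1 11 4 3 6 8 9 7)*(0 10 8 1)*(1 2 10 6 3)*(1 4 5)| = |(0 6 2 10 8 9 7)(1 11 5)| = 21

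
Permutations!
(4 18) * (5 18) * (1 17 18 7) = (1 17 18 4 5 7) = [0, 17, 2, 3, 5, 7, 6, 1, 8, 9, 10, 11, 12, 13, 14, 15, 16, 18, 4]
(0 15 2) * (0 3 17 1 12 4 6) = (0 15 2 3 17 1 12 4 6) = [15, 12, 3, 17, 6, 5, 0, 7, 8, 9, 10, 11, 4, 13, 14, 2, 16, 1]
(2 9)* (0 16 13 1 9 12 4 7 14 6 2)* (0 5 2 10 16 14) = [14, 9, 12, 3, 7, 2, 10, 0, 8, 5, 16, 11, 4, 1, 6, 15, 13] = (0 14 6 10 16 13 1 9 5 2 12 4 7)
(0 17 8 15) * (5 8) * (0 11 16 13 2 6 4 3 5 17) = (17)(2 6 4 3 5 8 15 11 16 13) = [0, 1, 6, 5, 3, 8, 4, 7, 15, 9, 10, 16, 12, 2, 14, 11, 13, 17]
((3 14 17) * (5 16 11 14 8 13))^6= ((3 8 13 5 16 11 14 17))^6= (3 14 16 13)(5 8 17 11)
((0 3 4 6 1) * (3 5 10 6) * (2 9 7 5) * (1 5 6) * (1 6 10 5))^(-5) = (0 9 10 1 2 7 6)(3 4)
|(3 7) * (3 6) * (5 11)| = 6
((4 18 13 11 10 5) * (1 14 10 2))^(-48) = ((1 14 10 5 4 18 13 11 2))^(-48) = (1 13 5)(2 18 10)(4 14 11)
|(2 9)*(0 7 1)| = |(0 7 1)(2 9)| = 6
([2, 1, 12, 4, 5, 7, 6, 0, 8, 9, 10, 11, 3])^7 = [0, 1, 2, 3, 4, 5, 6, 7, 8, 9, 10, 11, 12]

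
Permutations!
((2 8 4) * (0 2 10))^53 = (0 4 2 10 8)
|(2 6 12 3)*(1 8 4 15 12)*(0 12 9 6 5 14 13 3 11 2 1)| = 14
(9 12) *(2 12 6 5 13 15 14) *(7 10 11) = [0, 1, 12, 3, 4, 13, 5, 10, 8, 6, 11, 7, 9, 15, 2, 14] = (2 12 9 6 5 13 15 14)(7 10 11)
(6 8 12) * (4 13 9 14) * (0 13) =(0 13 9 14 4)(6 8 12) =[13, 1, 2, 3, 0, 5, 8, 7, 12, 14, 10, 11, 6, 9, 4]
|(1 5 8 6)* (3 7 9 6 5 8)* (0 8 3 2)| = |(0 8 5 2)(1 3 7 9 6)| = 20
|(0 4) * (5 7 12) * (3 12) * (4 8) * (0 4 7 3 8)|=6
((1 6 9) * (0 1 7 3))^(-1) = (0 3 7 9 6 1)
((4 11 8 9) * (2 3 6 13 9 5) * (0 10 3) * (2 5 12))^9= ((0 10 3 6 13 9 4 11 8 12 2))^9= (0 12 11 9 6 10 2 8 4 13 3)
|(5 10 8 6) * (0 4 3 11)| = 4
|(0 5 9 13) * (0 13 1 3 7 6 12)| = |(13)(0 5 9 1 3 7 6 12)| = 8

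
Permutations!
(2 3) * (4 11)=(2 3)(4 11)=[0, 1, 3, 2, 11, 5, 6, 7, 8, 9, 10, 4]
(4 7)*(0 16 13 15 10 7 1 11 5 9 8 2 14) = (0 16 13 15 10 7 4 1 11 5 9 8 2 14) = [16, 11, 14, 3, 1, 9, 6, 4, 2, 8, 7, 5, 12, 15, 0, 10, 13]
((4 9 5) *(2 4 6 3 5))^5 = ((2 4 9)(3 5 6))^5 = (2 9 4)(3 6 5)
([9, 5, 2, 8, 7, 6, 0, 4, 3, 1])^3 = [5, 0, 2, 8, 7, 9, 1, 4, 3, 6]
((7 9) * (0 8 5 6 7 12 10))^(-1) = (0 10 12 9 7 6 5 8)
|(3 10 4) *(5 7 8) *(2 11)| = 6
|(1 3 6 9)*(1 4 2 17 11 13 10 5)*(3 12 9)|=|(1 12 9 4 2 17 11 13 10 5)(3 6)|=10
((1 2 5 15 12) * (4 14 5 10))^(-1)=((1 2 10 4 14 5 15 12))^(-1)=(1 12 15 5 14 4 10 2)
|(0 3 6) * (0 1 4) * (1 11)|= 6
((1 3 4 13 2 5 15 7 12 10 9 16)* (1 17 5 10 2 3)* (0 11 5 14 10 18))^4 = ((0 11 5 15 7 12 2 18)(3 4 13)(9 16 17 14 10))^4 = (0 7)(2 5)(3 4 13)(9 10 14 17 16)(11 12)(15 18)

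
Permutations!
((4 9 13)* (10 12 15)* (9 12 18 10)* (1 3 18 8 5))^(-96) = (18)(4 13 9 15 12)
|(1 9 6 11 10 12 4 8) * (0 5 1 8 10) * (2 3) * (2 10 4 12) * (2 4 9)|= 10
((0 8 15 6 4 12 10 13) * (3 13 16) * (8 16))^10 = ((0 16 3 13)(4 12 10 8 15 6))^10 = (0 3)(4 15 10)(6 8 12)(13 16)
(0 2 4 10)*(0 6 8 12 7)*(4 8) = (0 2 8 12 7)(4 10 6) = [2, 1, 8, 3, 10, 5, 4, 0, 12, 9, 6, 11, 7]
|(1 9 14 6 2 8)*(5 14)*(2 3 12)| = 9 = |(1 9 5 14 6 3 12 2 8)|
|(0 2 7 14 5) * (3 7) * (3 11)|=7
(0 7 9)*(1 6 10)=(0 7 9)(1 6 10)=[7, 6, 2, 3, 4, 5, 10, 9, 8, 0, 1]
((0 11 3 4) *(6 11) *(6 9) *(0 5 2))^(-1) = (0 2 5 4 3 11 6 9)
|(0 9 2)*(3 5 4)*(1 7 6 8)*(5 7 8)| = |(0 9 2)(1 8)(3 7 6 5 4)| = 30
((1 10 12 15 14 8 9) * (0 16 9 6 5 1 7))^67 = (0 7 9 16)(1 15 6 10 14 5 12 8) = ((0 16 9 7)(1 10 12 15 14 8 6 5))^67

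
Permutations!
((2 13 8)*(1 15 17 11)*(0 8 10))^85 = ((0 8 2 13 10)(1 15 17 11))^85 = (1 15 17 11)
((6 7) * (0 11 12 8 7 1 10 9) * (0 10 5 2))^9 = ((0 11 12 8 7 6 1 5 2)(9 10))^9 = (12)(9 10)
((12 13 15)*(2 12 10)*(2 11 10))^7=((2 12 13 15)(10 11))^7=(2 15 13 12)(10 11)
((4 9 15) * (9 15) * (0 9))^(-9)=((0 9)(4 15))^(-9)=(0 9)(4 15)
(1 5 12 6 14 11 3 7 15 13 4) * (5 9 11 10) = [0, 9, 2, 7, 1, 12, 14, 15, 8, 11, 5, 3, 6, 4, 10, 13] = (1 9 11 3 7 15 13 4)(5 12 6 14 10)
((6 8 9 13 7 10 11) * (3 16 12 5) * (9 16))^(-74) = (3 7 6 12 9 10 8 5 13 11 16)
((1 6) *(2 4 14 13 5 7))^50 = ((1 6)(2 4 14 13 5 7))^50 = (2 14 5)(4 13 7)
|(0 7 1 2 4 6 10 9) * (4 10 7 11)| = 9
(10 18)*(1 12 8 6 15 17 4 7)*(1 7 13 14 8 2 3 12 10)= (1 10 18)(2 3 12)(4 13 14 8 6 15 17)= [0, 10, 3, 12, 13, 5, 15, 7, 6, 9, 18, 11, 2, 14, 8, 17, 16, 4, 1]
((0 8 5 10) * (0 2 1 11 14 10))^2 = (0 5 8)(1 14 2 11 10)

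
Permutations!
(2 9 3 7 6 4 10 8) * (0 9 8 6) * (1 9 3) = (0 3 7)(1 9)(2 8)(4 10 6) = [3, 9, 8, 7, 10, 5, 4, 0, 2, 1, 6]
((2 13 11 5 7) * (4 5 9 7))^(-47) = (2 9 13 7 11)(4 5)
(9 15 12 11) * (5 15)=(5 15 12 11 9)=[0, 1, 2, 3, 4, 15, 6, 7, 8, 5, 10, 9, 11, 13, 14, 12]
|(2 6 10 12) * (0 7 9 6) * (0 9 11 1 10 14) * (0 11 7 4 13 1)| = |(0 4 13 1 10 12 2 9 6 14 11)| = 11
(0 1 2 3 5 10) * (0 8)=(0 1 2 3 5 10 8)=[1, 2, 3, 5, 4, 10, 6, 7, 0, 9, 8]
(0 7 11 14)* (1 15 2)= [7, 15, 1, 3, 4, 5, 6, 11, 8, 9, 10, 14, 12, 13, 0, 2]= (0 7 11 14)(1 15 2)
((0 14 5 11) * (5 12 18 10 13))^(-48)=(18)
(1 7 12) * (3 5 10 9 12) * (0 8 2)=[8, 7, 0, 5, 4, 10, 6, 3, 2, 12, 9, 11, 1]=(0 8 2)(1 7 3 5 10 9 12)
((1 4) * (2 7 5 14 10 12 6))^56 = ((1 4)(2 7 5 14 10 12 6))^56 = (14)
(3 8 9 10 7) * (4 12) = (3 8 9 10 7)(4 12) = [0, 1, 2, 8, 12, 5, 6, 3, 9, 10, 7, 11, 4]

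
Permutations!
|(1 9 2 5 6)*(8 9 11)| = 7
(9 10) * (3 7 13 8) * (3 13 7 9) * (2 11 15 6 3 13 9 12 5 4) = [0, 1, 11, 12, 2, 4, 3, 7, 9, 10, 13, 15, 5, 8, 14, 6] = (2 11 15 6 3 12 5 4)(8 9 10 13)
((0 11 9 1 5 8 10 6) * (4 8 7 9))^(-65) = (0 11 4 8 10 6)(1 9 7 5)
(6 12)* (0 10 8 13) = (0 10 8 13)(6 12) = [10, 1, 2, 3, 4, 5, 12, 7, 13, 9, 8, 11, 6, 0]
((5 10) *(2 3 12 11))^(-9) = (2 11 12 3)(5 10)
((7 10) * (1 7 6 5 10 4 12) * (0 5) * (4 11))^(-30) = ((0 5 10 6)(1 7 11 4 12))^(-30) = (12)(0 10)(5 6)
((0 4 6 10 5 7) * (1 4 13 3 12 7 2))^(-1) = (0 7 12 3 13)(1 2 5 10 6 4)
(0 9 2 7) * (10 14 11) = (0 9 2 7)(10 14 11) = [9, 1, 7, 3, 4, 5, 6, 0, 8, 2, 14, 10, 12, 13, 11]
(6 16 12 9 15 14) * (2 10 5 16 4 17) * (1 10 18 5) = (1 10)(2 18 5 16 12 9 15 14 6 4 17) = [0, 10, 18, 3, 17, 16, 4, 7, 8, 15, 1, 11, 9, 13, 6, 14, 12, 2, 5]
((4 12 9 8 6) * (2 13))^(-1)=(2 13)(4 6 8 9 12)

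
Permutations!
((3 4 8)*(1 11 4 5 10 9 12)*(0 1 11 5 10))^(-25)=(0 5 1)(3 12 8 9 4 10 11)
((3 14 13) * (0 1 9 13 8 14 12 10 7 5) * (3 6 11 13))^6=(14)(0 7 12 9)(1 5 10 3)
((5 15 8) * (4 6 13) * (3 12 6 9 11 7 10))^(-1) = (3 10 7 11 9 4 13 6 12)(5 8 15)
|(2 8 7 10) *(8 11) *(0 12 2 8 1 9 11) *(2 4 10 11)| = |(0 12 4 10 8 7 11 1 9 2)| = 10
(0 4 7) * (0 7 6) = (7)(0 4 6) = [4, 1, 2, 3, 6, 5, 0, 7]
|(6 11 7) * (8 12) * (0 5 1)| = 6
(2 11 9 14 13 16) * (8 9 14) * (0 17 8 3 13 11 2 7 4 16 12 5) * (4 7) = (0 17 8 9 3 13 12 5)(4 16)(11 14) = [17, 1, 2, 13, 16, 0, 6, 7, 9, 3, 10, 14, 5, 12, 11, 15, 4, 8]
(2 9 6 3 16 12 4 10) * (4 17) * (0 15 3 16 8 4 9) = (0 15 3 8 4 10 2)(6 16 12 17 9) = [15, 1, 0, 8, 10, 5, 16, 7, 4, 6, 2, 11, 17, 13, 14, 3, 12, 9]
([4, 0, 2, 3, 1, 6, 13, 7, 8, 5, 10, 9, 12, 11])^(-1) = (0 1 4)(5 9 11 13 6)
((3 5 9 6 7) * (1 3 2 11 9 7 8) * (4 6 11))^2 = ((1 3 5 7 2 4 6 8)(9 11))^2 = (11)(1 5 2 6)(3 7 4 8)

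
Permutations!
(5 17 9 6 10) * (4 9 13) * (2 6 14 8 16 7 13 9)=[0, 1, 6, 3, 2, 17, 10, 13, 16, 14, 5, 11, 12, 4, 8, 15, 7, 9]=(2 6 10 5 17 9 14 8 16 7 13 4)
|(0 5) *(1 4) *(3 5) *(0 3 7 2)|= 6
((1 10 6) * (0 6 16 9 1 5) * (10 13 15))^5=(0 5 6)(1 9 16 10 15 13)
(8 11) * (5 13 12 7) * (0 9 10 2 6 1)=(0 9 10 2 6 1)(5 13 12 7)(8 11)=[9, 0, 6, 3, 4, 13, 1, 5, 11, 10, 2, 8, 7, 12]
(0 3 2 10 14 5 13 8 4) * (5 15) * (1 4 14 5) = (0 3 2 10 5 13 8 14 15 1 4) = [3, 4, 10, 2, 0, 13, 6, 7, 14, 9, 5, 11, 12, 8, 15, 1]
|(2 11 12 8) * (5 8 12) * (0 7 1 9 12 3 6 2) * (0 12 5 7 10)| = |(0 10)(1 9 5 8 12 3 6 2 11 7)| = 10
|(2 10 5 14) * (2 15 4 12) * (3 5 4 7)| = |(2 10 4 12)(3 5 14 15 7)| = 20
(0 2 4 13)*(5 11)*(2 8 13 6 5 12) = (0 8 13)(2 4 6 5 11 12) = [8, 1, 4, 3, 6, 11, 5, 7, 13, 9, 10, 12, 2, 0]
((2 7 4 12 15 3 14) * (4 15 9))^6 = ((2 7 15 3 14)(4 12 9))^6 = (2 7 15 3 14)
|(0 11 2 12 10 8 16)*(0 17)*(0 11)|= 7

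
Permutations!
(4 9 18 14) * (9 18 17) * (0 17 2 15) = [17, 1, 15, 3, 18, 5, 6, 7, 8, 2, 10, 11, 12, 13, 4, 0, 16, 9, 14] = (0 17 9 2 15)(4 18 14)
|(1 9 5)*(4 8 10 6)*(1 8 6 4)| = 7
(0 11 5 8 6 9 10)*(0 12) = (0 11 5 8 6 9 10 12) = [11, 1, 2, 3, 4, 8, 9, 7, 6, 10, 12, 5, 0]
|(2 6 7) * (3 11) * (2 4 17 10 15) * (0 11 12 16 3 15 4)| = 6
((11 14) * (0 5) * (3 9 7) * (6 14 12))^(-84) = (14)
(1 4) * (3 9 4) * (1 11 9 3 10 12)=(1 10 12)(4 11 9)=[0, 10, 2, 3, 11, 5, 6, 7, 8, 4, 12, 9, 1]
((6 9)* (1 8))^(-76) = ((1 8)(6 9))^(-76) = (9)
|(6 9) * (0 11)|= |(0 11)(6 9)|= 2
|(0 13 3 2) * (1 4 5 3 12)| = |(0 13 12 1 4 5 3 2)| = 8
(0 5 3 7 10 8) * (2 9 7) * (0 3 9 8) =(0 5 9 7 10)(2 8 3) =[5, 1, 8, 2, 4, 9, 6, 10, 3, 7, 0]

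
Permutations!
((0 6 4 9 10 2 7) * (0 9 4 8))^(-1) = ((0 6 8)(2 7 9 10))^(-1) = (0 8 6)(2 10 9 7)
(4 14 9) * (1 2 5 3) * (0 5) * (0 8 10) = (0 5 3 1 2 8 10)(4 14 9) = [5, 2, 8, 1, 14, 3, 6, 7, 10, 4, 0, 11, 12, 13, 9]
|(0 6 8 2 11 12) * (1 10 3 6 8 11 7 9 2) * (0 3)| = 12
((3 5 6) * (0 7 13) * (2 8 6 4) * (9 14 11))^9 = ((0 7 13)(2 8 6 3 5 4)(9 14 11))^9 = (14)(2 3)(4 6)(5 8)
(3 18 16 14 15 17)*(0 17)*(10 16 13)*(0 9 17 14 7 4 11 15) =[14, 1, 2, 18, 11, 5, 6, 4, 8, 17, 16, 15, 12, 10, 0, 9, 7, 3, 13] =(0 14)(3 18 13 10 16 7 4 11 15 9 17)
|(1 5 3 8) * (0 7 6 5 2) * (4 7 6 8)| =|(0 6 5 3 4 7 8 1 2)| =9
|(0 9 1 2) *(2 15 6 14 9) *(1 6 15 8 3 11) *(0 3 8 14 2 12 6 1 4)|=|(15)(0 12 6 2 3 11 4)(1 14 9)|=21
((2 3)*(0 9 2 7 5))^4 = (0 7 2)(3 9 5)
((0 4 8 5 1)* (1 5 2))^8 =((0 4 8 2 1))^8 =(0 2 4 1 8)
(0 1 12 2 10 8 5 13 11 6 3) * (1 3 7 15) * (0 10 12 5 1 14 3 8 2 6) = (0 8 1 5 13 11)(2 12 6 7 15 14 3 10) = [8, 5, 12, 10, 4, 13, 7, 15, 1, 9, 2, 0, 6, 11, 3, 14]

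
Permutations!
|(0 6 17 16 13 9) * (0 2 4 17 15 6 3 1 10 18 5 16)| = |(0 3 1 10 18 5 16 13 9 2 4 17)(6 15)| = 12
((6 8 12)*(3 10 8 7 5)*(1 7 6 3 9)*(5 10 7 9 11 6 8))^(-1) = (1 9)(3 12 8 6 11 5 10 7)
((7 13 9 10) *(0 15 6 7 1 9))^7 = (0 6 13 15 7)(1 9 10)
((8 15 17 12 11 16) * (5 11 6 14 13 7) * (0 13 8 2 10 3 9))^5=(0 16)(2 13)(3 5)(6 12 17 15 8 14)(7 10)(9 11)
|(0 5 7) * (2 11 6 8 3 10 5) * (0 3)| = 20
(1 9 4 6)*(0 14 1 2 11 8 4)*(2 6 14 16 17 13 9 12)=(0 16 17 13 9)(1 12 2 11 8 4 14)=[16, 12, 11, 3, 14, 5, 6, 7, 4, 0, 10, 8, 2, 9, 1, 15, 17, 13]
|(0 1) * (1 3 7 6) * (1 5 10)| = |(0 3 7 6 5 10 1)| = 7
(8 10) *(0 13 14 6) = (0 13 14 6)(8 10) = [13, 1, 2, 3, 4, 5, 0, 7, 10, 9, 8, 11, 12, 14, 6]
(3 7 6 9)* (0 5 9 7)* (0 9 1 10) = [5, 10, 2, 9, 4, 1, 7, 6, 8, 3, 0] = (0 5 1 10)(3 9)(6 7)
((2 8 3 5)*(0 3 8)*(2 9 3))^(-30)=((0 2)(3 5 9))^(-30)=(9)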